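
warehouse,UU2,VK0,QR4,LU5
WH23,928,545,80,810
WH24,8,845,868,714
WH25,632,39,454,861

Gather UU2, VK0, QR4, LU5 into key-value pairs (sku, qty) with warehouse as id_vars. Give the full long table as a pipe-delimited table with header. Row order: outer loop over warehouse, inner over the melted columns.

| warehouse | sku | qty |
| WH23 | UU2 | 928 |
| WH23 | VK0 | 545 |
| WH23 | QR4 | 80 |
| WH23 | LU5 | 810 |
| WH24 | UU2 | 8 |
| WH24 | VK0 | 845 |
| WH24 | QR4 | 868 |
| WH24 | LU5 | 714 |
| WH25 | UU2 | 632 |
| WH25 | VK0 | 39 |
| WH25 | QR4 | 454 |
| WH25 | LU5 | 861 |

Each (warehouse, column) pair becomes one row: 3 × 4 = 12 rows.
For example, (WH23, UU2) → qty=928.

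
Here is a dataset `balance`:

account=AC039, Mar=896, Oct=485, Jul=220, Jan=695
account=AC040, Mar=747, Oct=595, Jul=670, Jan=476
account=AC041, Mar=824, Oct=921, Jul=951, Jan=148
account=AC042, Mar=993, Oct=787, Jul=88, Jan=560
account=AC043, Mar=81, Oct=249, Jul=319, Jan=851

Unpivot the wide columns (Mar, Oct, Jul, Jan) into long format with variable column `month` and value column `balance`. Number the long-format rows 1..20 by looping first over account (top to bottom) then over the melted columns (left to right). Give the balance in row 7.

20 rows total (5 × 4). Row 7: index ⌊(7-1)/4⌋ = 1 into account → AC040; (7-1) mod 4 = 2 into the melted columns → Jul.
So row 7 is (AC040, Jul, 670); balance = 670.

670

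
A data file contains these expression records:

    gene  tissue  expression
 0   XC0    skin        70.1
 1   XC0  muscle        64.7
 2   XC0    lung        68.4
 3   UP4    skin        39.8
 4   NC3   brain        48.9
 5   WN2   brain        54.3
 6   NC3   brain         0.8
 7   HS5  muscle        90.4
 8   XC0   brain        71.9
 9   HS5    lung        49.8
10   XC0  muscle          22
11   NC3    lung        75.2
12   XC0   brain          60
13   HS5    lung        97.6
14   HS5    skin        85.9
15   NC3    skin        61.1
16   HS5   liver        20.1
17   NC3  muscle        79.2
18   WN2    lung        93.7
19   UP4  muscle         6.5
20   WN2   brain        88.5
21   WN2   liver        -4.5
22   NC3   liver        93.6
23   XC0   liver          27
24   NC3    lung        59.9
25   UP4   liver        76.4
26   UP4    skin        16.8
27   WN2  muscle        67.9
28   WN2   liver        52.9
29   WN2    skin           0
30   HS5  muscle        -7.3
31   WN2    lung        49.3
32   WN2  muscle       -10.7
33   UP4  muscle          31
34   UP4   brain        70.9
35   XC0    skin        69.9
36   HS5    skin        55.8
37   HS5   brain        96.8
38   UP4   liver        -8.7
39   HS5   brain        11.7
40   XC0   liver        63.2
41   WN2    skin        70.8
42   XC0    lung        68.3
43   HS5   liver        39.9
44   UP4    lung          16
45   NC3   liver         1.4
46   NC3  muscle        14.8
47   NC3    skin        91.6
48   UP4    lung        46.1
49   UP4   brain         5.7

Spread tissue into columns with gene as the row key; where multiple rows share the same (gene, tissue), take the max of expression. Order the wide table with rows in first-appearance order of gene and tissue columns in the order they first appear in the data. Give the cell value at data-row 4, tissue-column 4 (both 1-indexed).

88.5

With rows in first-appearance order of gene, row 4 is gene=WN2. tissue columns in first-appearance order: skin, muscle, lung, brain, liver; column 4 is brain.
Long rows with gene=WN2, tissue=brain: max(54.3, 88.5) = 88.5.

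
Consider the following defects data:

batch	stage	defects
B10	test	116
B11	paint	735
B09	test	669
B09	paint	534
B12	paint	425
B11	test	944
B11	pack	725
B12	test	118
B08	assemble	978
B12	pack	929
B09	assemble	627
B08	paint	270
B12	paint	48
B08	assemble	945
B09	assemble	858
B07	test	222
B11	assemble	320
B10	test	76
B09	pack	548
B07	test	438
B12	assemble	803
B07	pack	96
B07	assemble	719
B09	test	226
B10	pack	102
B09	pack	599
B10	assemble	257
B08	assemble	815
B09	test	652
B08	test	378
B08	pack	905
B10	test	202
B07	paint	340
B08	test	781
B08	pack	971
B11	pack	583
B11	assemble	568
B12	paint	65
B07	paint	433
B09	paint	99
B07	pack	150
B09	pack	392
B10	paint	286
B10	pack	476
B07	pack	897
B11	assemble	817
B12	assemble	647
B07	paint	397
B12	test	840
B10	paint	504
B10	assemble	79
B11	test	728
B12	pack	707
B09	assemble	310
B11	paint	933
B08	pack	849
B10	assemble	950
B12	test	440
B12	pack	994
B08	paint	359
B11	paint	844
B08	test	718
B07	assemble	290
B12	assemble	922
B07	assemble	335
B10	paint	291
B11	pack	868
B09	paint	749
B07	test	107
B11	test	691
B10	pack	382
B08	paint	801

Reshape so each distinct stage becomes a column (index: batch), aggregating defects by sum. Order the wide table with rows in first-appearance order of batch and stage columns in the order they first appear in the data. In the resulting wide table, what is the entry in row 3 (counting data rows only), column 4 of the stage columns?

With rows in first-appearance order of batch, row 3 is batch=B09. stage columns in first-appearance order: test, paint, pack, assemble; column 4 is assemble.
Long rows with batch=B09, stage=assemble: 627 + 858 + 310 = 1795.

1795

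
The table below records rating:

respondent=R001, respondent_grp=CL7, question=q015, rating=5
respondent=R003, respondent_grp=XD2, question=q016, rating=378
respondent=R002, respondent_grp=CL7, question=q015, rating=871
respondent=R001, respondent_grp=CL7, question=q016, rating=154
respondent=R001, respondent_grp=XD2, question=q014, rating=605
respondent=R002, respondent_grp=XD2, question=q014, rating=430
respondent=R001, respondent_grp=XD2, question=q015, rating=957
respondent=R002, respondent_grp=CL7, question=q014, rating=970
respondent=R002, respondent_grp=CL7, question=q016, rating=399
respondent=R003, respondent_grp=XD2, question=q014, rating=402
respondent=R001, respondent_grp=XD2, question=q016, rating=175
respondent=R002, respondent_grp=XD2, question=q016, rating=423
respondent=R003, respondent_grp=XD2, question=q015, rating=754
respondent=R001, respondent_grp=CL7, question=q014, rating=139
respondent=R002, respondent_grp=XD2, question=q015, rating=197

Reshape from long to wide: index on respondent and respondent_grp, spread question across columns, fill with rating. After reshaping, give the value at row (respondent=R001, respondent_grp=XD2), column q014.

Wide layout: rows indexed by respondent and respondent_grp, columns are the 3 distinct question values (q015, q016, q014).
Cell (respondent=R001, respondent_grp=XD2, question=q014) draws from the long row where respondent=R001, respondent_grp=XD2 and question=q014, which has rating=605.

605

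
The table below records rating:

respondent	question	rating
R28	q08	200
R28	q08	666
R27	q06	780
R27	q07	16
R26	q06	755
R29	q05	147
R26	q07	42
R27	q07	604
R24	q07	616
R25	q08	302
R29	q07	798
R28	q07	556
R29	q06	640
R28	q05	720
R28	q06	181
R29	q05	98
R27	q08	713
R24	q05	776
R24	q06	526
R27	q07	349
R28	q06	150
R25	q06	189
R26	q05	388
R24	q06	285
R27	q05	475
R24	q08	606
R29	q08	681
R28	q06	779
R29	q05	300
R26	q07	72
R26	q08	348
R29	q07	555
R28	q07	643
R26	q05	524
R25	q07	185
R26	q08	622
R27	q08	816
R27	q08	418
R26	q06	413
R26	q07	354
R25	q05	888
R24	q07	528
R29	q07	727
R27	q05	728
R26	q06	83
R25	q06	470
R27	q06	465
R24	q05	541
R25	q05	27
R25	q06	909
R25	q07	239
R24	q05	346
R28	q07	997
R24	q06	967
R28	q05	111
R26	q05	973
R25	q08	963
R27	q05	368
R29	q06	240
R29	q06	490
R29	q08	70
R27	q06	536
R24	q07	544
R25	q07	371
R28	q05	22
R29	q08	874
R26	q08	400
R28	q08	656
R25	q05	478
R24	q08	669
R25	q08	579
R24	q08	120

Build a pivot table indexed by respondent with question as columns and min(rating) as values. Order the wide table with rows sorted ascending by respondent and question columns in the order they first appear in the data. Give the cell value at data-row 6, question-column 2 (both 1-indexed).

240

With rows sorted ascending by respondent, row 6 is respondent=R29. question columns in first-appearance order: q08, q06, q07, q05; column 2 is q06.
Long rows with respondent=R29, question=q06: min(640, 240, 490) = 240.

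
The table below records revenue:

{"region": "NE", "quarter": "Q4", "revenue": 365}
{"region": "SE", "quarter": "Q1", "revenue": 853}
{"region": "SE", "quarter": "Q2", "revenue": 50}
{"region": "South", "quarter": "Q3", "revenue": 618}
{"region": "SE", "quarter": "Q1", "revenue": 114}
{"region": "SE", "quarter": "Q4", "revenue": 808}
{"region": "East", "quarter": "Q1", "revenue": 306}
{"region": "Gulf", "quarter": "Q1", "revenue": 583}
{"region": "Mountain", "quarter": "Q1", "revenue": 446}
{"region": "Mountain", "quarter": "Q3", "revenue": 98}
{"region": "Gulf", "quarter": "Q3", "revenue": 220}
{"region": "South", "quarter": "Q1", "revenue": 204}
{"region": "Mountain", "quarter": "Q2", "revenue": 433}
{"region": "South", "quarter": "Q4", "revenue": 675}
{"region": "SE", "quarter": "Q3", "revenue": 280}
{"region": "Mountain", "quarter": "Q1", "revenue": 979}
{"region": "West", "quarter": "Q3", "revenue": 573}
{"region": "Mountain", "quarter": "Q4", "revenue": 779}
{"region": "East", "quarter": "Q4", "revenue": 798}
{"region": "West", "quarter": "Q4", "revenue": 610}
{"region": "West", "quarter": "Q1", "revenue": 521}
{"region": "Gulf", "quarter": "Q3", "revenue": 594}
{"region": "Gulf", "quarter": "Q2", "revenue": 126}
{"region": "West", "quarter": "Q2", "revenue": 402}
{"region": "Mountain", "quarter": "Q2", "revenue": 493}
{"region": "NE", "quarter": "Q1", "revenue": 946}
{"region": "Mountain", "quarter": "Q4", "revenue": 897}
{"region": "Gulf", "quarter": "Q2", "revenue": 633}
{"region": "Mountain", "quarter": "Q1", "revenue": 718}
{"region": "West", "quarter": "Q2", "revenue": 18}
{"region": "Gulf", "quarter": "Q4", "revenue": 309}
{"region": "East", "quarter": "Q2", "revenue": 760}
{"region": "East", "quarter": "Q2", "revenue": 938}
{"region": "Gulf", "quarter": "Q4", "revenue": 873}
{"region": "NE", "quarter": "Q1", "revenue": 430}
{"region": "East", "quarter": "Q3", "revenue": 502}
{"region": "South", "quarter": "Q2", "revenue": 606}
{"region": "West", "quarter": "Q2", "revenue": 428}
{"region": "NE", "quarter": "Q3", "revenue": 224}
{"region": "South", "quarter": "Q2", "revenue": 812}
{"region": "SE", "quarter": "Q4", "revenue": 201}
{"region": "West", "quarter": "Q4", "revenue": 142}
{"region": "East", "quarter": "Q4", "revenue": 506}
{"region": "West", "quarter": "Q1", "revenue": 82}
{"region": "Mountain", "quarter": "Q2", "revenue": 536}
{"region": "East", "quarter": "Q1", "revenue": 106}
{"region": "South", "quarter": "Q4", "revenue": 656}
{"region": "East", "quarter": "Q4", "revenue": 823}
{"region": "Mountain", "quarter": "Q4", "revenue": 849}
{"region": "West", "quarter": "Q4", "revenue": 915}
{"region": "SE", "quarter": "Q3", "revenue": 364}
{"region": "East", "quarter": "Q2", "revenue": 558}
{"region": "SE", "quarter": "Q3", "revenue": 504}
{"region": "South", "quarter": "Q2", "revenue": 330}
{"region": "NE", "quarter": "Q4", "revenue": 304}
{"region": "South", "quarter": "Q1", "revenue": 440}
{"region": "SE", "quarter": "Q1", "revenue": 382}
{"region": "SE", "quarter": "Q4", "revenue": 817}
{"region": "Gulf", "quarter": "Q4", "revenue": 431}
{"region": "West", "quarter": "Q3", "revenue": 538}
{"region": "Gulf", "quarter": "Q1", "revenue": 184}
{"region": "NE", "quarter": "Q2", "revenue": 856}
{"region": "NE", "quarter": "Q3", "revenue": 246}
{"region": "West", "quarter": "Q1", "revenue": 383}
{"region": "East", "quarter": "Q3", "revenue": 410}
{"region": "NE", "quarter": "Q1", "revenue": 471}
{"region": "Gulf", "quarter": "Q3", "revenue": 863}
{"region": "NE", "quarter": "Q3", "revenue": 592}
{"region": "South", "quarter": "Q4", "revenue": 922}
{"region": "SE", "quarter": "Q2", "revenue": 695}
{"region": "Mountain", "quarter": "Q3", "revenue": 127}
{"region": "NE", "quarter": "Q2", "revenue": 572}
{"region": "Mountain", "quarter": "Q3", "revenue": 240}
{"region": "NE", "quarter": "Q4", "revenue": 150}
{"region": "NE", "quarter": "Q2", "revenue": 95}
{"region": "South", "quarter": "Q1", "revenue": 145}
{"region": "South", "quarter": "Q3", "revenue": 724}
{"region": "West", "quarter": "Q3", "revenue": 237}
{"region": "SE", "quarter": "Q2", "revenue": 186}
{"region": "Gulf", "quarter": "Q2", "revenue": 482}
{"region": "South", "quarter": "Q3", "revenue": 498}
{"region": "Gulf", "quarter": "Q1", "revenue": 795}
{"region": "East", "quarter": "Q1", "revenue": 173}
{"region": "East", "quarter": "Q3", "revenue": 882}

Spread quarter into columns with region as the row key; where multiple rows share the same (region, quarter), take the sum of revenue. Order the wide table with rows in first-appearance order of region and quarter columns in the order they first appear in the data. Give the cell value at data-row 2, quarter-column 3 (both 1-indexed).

931

With rows in first-appearance order of region, row 2 is region=SE. quarter columns in first-appearance order: Q4, Q1, Q2, Q3; column 3 is Q2.
Long rows with region=SE, quarter=Q2: 50 + 695 + 186 = 931.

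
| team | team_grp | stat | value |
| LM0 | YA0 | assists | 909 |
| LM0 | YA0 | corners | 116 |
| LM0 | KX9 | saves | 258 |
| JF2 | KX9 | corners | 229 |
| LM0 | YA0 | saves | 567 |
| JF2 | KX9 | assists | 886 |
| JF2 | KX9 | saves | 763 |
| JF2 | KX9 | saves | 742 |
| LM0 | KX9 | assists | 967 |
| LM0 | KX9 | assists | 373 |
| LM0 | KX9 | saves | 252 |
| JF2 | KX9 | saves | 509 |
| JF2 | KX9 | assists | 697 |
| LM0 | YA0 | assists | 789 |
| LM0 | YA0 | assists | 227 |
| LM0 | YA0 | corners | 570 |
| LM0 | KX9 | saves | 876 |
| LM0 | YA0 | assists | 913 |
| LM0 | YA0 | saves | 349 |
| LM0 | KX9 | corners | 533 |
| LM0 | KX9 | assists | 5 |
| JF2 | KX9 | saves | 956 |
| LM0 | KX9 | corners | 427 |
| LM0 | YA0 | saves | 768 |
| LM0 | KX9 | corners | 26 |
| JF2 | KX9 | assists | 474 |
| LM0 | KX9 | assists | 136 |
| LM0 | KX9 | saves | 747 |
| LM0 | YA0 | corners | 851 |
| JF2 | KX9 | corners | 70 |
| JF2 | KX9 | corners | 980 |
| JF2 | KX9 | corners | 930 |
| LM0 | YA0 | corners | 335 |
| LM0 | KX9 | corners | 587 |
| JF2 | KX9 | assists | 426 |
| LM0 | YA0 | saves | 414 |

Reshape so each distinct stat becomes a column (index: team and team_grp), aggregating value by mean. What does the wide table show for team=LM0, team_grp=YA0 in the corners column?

Rows with team=LM0, team_grp=YA0 and stat=corners: value values are 116, 570, 851, 335.
(116 + 570 + 851 + 335) / 4 = 468.

468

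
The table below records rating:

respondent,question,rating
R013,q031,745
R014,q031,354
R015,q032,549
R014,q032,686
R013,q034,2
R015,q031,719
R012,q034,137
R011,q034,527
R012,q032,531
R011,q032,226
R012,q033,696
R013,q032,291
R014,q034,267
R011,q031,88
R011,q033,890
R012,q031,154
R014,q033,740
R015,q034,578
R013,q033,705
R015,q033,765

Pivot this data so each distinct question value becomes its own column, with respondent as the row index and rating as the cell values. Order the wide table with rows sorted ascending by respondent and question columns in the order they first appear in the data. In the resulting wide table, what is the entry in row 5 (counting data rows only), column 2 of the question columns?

With rows sorted ascending by respondent, row 5 is respondent=R015. question columns in first-appearance order: q031, q032, q034, q033; column 2 is q032.
Long rows with respondent=R015, question=q032: rating = 549.

549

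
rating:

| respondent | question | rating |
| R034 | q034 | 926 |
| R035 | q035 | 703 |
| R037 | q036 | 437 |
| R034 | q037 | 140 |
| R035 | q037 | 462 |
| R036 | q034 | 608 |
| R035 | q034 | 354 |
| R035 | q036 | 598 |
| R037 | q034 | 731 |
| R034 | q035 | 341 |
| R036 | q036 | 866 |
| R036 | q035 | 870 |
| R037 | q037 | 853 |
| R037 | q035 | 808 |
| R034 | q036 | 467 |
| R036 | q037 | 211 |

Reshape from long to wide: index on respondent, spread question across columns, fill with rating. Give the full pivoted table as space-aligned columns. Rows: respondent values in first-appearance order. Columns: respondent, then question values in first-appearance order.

Columns: respondent plus the 4 distinct question values (q034, q035, q036, q037).
For example, row R034 column q034 takes rating=926 from the long row (R034, q034).

respondent  q034  q035  q036  q037
R034        926   341   467   140 
R035        354   703   598   462 
R037        731   808   437   853 
R036        608   870   866   211 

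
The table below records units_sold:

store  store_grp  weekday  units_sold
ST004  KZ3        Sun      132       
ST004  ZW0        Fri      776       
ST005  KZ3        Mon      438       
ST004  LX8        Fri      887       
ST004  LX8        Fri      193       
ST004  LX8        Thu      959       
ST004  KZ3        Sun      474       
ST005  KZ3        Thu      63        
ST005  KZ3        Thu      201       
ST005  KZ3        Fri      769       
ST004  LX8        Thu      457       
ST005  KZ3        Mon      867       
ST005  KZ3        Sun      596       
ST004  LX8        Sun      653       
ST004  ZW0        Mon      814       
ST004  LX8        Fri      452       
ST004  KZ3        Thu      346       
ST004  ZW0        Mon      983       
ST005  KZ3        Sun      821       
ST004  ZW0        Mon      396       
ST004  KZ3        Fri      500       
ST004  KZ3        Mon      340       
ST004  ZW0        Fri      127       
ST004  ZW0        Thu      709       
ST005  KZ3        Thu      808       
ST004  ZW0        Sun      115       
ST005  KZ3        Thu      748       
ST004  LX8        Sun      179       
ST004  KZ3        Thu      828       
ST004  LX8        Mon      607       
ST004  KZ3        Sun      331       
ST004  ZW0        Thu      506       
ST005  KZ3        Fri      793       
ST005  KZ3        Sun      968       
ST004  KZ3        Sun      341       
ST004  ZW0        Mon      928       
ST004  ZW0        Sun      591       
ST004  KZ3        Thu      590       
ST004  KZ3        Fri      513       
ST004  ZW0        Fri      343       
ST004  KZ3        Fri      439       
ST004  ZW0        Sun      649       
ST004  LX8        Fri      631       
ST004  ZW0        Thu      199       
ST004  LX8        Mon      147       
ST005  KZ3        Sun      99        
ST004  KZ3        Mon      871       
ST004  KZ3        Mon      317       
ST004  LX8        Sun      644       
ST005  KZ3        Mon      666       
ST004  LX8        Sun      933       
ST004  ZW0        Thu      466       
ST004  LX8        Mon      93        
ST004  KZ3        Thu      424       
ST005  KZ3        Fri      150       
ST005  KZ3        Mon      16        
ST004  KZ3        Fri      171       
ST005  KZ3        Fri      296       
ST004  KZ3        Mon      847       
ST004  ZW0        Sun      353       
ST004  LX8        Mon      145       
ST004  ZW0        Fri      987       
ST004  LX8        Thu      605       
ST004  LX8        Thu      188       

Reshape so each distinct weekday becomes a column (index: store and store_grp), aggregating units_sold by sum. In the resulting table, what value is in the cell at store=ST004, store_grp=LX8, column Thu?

2209

Rows with store=ST004, store_grp=LX8 and weekday=Thu: units_sold values are 959, 457, 605, 188.
959 + 457 + 605 + 188 = 2209.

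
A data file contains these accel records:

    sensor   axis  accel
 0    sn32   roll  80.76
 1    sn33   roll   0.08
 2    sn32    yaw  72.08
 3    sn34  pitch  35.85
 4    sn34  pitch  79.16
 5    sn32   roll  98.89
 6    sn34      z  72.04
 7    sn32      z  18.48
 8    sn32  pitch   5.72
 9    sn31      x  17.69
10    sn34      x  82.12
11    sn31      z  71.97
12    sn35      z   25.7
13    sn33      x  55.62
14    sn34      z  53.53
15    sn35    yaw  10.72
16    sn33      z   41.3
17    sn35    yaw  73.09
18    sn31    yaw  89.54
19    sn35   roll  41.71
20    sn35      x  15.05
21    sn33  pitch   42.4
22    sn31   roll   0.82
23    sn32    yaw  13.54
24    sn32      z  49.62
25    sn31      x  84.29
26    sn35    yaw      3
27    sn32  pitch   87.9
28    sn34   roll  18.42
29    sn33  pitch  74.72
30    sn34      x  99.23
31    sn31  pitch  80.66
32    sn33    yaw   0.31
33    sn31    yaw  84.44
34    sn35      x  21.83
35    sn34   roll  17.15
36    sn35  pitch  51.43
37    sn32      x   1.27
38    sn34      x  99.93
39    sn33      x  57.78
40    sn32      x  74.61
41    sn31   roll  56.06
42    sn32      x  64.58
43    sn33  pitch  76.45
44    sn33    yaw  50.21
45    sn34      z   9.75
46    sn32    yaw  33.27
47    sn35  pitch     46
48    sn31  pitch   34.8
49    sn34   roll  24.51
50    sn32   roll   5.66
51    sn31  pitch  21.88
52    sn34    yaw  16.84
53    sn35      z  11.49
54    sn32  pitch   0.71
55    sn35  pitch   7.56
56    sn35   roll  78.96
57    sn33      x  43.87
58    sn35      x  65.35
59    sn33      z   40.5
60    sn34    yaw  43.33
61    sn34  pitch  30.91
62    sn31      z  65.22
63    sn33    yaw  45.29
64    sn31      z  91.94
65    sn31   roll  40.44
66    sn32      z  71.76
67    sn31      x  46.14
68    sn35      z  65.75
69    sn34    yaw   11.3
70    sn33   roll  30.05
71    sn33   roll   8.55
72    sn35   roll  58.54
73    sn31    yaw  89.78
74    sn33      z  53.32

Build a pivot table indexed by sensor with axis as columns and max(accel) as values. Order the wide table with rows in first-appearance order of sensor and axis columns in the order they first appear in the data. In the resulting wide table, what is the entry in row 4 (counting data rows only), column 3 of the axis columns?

With rows in first-appearance order of sensor, row 4 is sensor=sn31. axis columns in first-appearance order: roll, yaw, pitch, z, x; column 3 is pitch.
Long rows with sensor=sn31, axis=pitch: max(80.66, 34.8, 21.88) = 80.66.

80.66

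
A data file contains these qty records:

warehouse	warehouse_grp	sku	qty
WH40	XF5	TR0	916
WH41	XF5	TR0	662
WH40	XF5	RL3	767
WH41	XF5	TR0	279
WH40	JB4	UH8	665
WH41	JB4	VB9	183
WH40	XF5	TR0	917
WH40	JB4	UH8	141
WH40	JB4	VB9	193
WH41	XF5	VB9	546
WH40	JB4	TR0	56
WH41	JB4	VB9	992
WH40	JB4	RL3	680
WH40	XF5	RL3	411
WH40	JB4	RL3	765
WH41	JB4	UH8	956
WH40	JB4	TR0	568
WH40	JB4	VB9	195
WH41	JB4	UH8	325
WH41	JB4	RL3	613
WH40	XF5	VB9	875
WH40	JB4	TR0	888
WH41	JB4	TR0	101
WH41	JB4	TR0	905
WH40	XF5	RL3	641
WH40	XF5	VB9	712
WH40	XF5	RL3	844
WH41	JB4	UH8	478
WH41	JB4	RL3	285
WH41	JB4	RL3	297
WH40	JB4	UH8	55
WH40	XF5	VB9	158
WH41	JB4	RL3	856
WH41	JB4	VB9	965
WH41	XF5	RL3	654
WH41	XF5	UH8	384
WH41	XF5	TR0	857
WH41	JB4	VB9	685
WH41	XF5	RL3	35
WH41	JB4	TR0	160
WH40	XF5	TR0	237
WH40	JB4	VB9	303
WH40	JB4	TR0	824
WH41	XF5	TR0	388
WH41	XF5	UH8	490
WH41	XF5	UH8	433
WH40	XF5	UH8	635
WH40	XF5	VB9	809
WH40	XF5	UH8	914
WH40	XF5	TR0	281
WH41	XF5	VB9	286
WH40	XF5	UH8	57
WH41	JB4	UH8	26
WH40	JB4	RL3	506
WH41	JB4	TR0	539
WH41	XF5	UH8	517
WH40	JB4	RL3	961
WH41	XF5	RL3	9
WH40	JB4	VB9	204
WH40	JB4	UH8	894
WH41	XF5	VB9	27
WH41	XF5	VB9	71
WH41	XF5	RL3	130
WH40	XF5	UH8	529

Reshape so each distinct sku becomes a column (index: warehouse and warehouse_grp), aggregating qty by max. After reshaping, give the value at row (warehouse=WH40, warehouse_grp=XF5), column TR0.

917

Rows with warehouse=WH40, warehouse_grp=XF5 and sku=TR0: qty values are 916, 917, 237, 281.
max(916, 917, 237, 281) = 917.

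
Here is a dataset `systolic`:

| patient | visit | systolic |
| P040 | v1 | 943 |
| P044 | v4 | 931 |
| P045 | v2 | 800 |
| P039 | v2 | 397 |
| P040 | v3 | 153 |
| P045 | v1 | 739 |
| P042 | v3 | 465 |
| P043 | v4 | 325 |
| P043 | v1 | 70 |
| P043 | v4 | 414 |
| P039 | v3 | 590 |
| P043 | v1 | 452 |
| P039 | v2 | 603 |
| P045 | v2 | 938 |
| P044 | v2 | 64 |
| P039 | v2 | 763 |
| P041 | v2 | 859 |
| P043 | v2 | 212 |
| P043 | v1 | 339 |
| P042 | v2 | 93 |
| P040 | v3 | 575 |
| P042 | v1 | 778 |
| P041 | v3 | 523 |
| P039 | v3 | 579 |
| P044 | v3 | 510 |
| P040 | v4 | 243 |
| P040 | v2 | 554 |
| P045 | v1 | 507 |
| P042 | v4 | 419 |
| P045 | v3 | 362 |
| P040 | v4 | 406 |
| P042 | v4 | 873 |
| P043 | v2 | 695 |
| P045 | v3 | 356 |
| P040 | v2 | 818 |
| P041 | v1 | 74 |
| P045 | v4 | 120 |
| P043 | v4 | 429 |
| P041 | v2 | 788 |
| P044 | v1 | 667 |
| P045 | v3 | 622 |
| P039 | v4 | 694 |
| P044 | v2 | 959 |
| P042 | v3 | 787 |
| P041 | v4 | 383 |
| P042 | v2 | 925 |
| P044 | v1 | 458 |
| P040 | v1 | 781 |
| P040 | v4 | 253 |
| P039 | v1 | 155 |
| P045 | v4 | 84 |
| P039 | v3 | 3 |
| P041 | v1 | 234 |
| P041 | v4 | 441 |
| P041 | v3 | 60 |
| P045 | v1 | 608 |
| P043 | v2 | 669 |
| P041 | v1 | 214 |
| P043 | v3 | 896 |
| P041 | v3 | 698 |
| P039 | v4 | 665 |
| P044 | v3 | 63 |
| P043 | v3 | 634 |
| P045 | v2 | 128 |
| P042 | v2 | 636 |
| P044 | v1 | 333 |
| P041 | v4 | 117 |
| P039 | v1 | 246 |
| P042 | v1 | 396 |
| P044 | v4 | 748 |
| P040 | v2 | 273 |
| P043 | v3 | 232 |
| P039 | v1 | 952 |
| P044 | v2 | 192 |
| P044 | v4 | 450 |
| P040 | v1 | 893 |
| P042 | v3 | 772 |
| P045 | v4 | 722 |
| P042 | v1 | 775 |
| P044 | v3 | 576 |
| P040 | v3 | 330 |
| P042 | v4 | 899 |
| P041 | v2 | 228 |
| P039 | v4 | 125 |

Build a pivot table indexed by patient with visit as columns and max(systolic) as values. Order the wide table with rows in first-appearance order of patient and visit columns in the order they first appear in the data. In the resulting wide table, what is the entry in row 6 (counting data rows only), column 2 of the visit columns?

429

With rows in first-appearance order of patient, row 6 is patient=P043. visit columns in first-appearance order: v1, v4, v2, v3; column 2 is v4.
Long rows with patient=P043, visit=v4: max(325, 414, 429) = 429.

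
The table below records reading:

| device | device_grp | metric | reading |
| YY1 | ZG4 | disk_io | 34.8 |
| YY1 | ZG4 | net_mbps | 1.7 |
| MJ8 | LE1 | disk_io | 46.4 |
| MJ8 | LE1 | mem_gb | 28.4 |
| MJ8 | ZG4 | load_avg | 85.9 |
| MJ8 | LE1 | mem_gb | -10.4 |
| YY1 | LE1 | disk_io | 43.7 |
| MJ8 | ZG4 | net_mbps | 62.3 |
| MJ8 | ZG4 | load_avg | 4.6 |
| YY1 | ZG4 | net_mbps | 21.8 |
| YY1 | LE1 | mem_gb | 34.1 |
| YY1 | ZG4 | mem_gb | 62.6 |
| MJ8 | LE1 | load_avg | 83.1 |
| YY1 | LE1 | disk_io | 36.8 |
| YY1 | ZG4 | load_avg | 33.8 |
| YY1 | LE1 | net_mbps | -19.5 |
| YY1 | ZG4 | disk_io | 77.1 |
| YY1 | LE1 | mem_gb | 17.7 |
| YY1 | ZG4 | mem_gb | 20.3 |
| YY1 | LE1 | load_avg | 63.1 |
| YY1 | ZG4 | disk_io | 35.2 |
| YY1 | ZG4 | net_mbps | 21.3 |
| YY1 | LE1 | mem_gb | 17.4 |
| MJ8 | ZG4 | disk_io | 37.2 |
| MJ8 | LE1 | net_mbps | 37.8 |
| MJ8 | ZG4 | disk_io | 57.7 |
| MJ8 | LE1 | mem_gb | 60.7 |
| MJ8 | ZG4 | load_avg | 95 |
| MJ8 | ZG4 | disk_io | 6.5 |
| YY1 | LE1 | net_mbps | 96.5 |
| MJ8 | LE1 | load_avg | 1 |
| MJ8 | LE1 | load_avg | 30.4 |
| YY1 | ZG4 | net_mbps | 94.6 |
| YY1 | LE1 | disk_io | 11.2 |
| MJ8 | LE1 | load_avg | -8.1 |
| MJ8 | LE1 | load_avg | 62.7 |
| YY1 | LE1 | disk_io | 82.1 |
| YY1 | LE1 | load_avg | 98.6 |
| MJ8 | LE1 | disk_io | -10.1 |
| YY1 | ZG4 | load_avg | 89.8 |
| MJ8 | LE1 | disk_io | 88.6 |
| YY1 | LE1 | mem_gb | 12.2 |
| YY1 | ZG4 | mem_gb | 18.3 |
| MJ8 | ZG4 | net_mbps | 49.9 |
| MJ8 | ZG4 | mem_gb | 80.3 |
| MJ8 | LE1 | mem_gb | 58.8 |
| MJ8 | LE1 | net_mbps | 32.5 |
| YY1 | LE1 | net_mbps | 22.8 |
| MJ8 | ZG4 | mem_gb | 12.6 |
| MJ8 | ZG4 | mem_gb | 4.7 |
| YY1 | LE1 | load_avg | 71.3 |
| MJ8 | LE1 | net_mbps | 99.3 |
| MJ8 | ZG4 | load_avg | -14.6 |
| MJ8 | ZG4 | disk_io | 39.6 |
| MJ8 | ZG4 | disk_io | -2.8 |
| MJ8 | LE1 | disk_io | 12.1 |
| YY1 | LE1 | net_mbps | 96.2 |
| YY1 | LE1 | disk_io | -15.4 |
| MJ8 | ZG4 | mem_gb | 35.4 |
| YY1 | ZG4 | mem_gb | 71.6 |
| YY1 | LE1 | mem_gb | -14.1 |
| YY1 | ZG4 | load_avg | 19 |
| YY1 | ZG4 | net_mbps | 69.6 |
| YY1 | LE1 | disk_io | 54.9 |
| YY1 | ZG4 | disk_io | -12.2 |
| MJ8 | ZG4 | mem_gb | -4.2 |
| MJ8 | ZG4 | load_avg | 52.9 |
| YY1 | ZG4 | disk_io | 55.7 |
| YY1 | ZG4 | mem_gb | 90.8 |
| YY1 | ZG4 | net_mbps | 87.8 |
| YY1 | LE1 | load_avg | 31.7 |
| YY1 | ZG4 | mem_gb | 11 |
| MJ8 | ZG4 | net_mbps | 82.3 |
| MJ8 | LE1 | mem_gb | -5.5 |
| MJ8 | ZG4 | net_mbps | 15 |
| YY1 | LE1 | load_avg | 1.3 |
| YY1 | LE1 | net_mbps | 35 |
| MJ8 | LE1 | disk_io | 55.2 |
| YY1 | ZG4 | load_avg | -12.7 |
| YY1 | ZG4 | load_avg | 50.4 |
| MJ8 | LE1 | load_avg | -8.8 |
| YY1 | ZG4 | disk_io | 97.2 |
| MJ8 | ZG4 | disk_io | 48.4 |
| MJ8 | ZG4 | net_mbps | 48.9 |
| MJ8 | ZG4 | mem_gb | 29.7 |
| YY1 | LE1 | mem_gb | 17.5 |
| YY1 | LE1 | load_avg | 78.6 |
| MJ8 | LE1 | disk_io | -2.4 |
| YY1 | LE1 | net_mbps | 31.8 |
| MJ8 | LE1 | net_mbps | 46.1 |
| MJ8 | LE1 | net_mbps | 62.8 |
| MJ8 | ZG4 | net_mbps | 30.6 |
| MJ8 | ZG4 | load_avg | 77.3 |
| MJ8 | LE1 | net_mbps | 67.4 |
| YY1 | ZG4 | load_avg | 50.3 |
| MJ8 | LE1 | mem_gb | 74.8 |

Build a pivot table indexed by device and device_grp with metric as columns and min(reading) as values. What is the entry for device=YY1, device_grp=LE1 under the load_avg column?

1.3

Rows with device=YY1, device_grp=LE1 and metric=load_avg: reading values are 63.1, 98.6, 71.3, 31.7, 1.3, 78.6.
min(63.1, 98.6, 71.3, 31.7, 1.3, 78.6) = 1.3.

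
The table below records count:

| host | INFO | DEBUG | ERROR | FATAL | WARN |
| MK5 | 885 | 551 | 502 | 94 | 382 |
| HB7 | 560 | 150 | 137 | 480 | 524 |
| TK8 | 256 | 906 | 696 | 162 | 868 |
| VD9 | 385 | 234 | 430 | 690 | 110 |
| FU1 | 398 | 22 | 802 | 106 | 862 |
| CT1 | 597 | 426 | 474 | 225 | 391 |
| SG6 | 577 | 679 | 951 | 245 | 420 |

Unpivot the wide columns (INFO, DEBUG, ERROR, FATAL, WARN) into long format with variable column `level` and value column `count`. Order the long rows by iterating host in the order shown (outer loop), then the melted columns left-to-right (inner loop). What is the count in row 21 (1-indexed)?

398

35 rows total (7 × 5). Row 21: index ⌊(21-1)/5⌋ = 4 into host → FU1; (21-1) mod 5 = 0 into the melted columns → INFO.
So row 21 is (FU1, INFO, 398); count = 398.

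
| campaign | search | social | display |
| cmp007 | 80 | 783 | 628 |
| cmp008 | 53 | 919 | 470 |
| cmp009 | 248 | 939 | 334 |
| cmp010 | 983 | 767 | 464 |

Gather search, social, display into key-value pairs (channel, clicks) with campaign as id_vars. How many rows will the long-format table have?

4 campaign values × 3 melted columns = 12 rows.

12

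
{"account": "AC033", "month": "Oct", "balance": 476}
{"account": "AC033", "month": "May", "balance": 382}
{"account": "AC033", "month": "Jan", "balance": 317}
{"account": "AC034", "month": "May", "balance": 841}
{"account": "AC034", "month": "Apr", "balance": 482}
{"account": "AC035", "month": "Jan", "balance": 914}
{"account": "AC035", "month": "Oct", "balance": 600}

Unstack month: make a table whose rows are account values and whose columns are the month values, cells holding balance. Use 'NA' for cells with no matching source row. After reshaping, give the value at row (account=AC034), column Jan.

No long-format row has account=AC034 and month=Jan, so the cell is NA.

NA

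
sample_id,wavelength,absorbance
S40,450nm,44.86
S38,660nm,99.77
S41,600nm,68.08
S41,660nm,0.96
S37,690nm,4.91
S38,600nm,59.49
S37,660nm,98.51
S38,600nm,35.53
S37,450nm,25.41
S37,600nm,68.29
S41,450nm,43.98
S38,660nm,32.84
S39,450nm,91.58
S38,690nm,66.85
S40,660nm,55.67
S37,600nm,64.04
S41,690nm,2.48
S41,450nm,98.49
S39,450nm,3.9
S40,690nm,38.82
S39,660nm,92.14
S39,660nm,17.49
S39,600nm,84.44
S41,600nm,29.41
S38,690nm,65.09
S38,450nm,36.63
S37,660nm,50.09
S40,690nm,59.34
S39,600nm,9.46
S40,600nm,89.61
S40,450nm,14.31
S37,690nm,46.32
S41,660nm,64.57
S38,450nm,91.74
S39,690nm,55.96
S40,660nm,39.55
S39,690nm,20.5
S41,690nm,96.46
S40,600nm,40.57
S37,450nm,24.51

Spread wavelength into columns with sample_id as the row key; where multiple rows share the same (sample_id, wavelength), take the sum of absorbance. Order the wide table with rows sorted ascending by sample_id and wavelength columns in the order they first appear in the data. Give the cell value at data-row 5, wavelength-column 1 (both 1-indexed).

142.47

With rows sorted ascending by sample_id, row 5 is sample_id=S41. wavelength columns in first-appearance order: 450nm, 660nm, 600nm, 690nm; column 1 is 450nm.
Long rows with sample_id=S41, wavelength=450nm: 43.98 + 98.49 = 142.47.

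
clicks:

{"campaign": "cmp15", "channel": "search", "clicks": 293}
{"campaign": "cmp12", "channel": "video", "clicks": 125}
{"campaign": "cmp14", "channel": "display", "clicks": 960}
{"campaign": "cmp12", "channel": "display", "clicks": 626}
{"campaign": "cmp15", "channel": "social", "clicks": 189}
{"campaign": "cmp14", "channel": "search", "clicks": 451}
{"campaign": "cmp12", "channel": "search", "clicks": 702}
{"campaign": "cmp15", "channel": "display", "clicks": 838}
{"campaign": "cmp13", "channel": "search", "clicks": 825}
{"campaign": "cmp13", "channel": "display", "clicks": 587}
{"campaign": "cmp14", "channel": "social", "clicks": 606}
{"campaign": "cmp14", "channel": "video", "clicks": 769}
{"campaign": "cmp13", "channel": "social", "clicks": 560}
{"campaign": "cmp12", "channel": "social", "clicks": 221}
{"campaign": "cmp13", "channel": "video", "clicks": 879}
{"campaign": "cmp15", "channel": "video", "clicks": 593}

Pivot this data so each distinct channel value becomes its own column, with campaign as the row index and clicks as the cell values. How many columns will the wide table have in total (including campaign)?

5

1 column for campaign plus 4 distinct channel values → 5 columns.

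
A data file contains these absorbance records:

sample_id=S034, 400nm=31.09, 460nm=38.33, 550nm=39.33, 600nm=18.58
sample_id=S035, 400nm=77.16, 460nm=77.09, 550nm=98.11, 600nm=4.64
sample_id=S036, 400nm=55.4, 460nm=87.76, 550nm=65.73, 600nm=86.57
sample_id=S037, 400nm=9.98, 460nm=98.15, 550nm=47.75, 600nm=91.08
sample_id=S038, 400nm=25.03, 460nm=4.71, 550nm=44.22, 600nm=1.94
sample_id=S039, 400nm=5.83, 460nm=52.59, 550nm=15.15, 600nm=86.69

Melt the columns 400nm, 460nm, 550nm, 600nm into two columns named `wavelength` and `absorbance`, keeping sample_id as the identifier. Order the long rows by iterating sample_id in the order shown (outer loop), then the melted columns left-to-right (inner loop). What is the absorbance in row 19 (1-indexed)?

44.22

24 rows total (6 × 4). Row 19: index ⌊(19-1)/4⌋ = 4 into sample_id → S038; (19-1) mod 4 = 2 into the melted columns → 550nm.
So row 19 is (S038, 550nm, 44.22); absorbance = 44.22.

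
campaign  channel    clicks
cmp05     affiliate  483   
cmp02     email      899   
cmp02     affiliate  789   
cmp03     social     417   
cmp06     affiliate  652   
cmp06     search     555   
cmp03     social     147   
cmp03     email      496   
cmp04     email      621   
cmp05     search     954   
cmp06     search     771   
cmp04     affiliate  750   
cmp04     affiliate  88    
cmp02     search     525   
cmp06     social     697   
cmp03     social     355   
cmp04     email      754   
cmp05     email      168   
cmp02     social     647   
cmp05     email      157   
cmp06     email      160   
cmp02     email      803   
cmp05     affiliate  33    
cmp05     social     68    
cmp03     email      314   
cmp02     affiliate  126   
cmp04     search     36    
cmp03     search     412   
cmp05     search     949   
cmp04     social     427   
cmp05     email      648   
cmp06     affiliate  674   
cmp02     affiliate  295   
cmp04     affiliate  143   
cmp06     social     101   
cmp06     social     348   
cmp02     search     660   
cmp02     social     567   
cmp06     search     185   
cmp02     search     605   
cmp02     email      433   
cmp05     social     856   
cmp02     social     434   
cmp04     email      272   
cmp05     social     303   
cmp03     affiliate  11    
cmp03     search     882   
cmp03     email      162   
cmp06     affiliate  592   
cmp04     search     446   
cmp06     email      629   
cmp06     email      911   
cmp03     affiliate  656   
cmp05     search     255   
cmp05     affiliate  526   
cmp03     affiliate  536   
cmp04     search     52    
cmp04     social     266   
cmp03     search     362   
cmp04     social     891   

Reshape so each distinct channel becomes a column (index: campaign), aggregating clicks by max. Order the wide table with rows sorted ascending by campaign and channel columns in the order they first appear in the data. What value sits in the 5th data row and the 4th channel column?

771

With rows sorted ascending by campaign, row 5 is campaign=cmp06. channel columns in first-appearance order: affiliate, email, social, search; column 4 is search.
Long rows with campaign=cmp06, channel=search: max(555, 771, 185) = 771.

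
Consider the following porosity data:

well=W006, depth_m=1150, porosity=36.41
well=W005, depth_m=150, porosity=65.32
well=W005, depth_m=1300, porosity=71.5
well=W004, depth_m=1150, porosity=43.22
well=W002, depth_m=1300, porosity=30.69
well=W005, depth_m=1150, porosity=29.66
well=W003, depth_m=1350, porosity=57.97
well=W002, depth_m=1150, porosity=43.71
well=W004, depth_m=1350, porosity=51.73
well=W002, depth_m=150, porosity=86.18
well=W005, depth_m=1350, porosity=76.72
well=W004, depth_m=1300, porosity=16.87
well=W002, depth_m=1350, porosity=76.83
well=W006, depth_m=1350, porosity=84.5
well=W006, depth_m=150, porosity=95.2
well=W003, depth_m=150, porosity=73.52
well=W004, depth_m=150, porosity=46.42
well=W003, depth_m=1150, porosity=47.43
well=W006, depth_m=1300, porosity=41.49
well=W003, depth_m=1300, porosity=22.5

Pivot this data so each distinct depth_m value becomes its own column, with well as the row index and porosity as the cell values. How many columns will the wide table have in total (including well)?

1 column for well plus 4 distinct depth_m values → 5 columns.

5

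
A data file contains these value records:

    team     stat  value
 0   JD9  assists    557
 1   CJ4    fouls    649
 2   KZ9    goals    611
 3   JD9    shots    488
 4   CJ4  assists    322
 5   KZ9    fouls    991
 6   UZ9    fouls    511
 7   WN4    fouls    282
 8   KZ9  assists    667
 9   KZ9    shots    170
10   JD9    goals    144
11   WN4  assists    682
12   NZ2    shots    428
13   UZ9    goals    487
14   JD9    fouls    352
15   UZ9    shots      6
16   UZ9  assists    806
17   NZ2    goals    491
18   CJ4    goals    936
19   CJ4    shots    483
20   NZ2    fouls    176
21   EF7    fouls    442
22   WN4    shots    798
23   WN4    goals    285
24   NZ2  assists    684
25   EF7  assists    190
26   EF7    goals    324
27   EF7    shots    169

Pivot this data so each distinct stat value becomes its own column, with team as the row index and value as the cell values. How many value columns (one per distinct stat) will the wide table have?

4

4 distinct stat values: shots, goals, fouls, assists.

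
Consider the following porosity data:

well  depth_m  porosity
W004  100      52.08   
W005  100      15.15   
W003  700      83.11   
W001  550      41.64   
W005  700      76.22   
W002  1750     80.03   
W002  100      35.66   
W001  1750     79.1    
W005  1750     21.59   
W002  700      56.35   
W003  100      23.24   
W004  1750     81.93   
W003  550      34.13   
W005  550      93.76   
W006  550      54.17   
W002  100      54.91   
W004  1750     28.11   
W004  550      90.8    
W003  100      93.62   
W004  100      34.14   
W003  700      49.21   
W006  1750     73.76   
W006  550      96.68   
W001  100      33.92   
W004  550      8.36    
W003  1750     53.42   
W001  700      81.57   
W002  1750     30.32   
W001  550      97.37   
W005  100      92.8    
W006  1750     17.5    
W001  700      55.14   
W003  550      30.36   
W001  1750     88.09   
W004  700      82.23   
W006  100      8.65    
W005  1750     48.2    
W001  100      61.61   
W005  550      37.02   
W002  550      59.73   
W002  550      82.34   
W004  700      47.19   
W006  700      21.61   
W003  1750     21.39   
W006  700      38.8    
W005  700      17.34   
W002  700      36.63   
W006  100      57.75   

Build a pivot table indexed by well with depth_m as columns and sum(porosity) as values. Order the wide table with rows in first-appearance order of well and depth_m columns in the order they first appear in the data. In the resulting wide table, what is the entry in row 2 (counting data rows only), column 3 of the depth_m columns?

With rows in first-appearance order of well, row 2 is well=W005. depth_m columns in first-appearance order: 100, 700, 550, 1750; column 3 is 550.
Long rows with well=W005, depth_m=550: 93.76 + 37.02 = 130.78.

130.78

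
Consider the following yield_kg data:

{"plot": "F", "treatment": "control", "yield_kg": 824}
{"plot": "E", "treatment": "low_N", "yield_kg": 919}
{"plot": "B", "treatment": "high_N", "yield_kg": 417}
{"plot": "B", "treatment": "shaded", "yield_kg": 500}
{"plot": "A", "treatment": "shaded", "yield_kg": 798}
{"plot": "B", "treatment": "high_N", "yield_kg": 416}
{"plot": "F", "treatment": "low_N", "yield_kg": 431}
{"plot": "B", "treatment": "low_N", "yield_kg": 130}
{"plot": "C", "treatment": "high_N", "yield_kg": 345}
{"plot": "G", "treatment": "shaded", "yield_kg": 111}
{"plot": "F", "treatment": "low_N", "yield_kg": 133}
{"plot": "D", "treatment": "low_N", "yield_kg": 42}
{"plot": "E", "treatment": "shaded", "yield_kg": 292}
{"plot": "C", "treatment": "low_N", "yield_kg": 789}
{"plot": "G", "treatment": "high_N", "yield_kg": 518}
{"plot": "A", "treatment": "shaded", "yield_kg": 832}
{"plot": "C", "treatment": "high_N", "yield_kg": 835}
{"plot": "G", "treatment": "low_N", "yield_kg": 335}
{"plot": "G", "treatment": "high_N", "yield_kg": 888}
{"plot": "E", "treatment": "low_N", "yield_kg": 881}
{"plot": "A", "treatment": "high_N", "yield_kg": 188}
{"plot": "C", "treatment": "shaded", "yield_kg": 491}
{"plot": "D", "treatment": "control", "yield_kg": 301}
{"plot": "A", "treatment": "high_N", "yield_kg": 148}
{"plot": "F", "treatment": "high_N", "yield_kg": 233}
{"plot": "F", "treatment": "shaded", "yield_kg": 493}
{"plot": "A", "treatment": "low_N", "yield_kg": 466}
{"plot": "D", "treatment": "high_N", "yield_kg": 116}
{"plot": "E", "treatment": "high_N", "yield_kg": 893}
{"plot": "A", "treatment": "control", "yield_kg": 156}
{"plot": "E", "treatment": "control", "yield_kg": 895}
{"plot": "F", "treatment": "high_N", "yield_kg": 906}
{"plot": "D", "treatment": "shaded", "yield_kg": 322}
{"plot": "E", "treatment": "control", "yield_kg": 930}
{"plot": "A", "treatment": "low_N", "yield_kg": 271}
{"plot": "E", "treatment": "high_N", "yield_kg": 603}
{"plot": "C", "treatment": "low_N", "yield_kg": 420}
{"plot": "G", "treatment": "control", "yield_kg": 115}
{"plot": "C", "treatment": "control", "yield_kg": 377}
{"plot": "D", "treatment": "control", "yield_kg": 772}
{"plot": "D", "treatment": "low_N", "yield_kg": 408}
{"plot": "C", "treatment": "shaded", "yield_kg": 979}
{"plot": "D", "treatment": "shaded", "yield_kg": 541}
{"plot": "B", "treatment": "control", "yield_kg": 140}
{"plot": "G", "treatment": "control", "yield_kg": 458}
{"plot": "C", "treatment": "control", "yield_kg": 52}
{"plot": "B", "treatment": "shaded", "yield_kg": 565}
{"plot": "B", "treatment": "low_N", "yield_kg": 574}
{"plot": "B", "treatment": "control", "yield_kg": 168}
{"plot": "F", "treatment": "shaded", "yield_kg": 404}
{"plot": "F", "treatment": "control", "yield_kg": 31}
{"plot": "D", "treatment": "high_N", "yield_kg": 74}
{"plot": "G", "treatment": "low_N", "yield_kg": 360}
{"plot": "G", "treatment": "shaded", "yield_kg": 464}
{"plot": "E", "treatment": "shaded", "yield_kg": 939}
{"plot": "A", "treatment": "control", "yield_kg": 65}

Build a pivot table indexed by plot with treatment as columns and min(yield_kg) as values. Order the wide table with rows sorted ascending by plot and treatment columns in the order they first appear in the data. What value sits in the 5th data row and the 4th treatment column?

292

With rows sorted ascending by plot, row 5 is plot=E. treatment columns in first-appearance order: control, low_N, high_N, shaded; column 4 is shaded.
Long rows with plot=E, treatment=shaded: min(292, 939) = 292.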